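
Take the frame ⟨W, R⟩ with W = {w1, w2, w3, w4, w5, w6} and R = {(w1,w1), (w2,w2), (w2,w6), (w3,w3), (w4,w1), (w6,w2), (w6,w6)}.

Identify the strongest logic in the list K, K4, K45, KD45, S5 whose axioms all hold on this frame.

Transitive (axiom 4): yes — every two-step R-path is closed by a direct edge.
Euclidean (axiom 5): yes — any two successors of a common world are R-related.
Serial (axiom D): no — w5 has no R-successor.
Reflexive (axiom T): no — w4 is not related to itself.
So F validates K, K4, K45; KD45 would additionally require R to be serial. The strongest is K45.

K45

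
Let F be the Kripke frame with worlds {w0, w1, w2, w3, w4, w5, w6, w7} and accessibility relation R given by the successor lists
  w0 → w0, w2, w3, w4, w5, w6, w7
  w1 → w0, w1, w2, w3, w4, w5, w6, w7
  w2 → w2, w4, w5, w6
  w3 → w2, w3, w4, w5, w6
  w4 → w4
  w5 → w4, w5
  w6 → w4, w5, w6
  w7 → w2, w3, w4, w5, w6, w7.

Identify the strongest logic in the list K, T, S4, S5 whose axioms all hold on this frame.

Reflexive (axiom T): yes — every world is R-related to itself.
Transitive (axiom 4): yes — every two-step R-path is closed by a direct edge.
Euclidean (axiom 5): no — w0 R w2 and w0 R w3, but not w2 R w3.
So F validates K, T, S4; S5 would additionally require R to be Euclidean. The strongest is S4.

S4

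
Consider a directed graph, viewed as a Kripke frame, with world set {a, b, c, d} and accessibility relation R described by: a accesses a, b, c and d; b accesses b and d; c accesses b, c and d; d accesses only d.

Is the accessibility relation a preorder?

Reflexive: yes — every world is R-related to itself.
Transitive: yes — every two-step R-path is closed by a direct edge.
So R is a preorder.

Yes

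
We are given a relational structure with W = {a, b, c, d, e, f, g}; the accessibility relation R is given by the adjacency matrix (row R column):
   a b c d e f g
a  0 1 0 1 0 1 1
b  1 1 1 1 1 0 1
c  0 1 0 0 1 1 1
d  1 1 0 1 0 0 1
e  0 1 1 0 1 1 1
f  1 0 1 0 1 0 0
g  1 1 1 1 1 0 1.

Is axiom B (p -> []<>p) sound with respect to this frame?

By correspondence theory, B is valid on a frame iff R is symmetric.
Symmetric: yes — every pair in R has its reverse in R.

Yes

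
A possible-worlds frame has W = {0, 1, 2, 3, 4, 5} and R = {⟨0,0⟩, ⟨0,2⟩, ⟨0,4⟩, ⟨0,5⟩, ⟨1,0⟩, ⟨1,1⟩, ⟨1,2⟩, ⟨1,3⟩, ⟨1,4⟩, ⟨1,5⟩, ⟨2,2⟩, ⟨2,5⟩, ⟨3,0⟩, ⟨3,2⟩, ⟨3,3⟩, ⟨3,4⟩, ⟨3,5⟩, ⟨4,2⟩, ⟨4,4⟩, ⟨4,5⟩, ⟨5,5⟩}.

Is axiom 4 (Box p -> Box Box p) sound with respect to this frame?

Yes

Axiom 4 corresponds to the accessibility relation being transitive.
Transitive: yes — every two-step R-path is closed by a direct edge.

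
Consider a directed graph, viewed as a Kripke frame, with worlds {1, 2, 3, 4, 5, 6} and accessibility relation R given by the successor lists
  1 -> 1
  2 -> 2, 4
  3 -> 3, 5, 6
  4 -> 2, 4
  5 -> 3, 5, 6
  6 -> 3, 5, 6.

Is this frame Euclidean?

Yes

Euclidean: yes — any two successors of a common world are R-related.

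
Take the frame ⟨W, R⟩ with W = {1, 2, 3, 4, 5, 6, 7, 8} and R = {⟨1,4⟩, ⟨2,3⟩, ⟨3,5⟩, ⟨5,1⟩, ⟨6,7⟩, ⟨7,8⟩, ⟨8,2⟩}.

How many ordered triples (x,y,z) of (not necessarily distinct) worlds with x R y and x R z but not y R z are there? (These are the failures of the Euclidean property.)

7

Enumerating: (1,4,4), (2,3,3), (3,5,5), (5,1,1), (6,7,7), (7,8,8), (8,2,2).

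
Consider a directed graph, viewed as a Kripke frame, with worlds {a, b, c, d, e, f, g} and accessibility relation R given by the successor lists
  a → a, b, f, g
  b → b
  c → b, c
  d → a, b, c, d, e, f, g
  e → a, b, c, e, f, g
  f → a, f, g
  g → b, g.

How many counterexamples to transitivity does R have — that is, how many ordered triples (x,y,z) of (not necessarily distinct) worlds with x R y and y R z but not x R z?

Enumerating: (f,a,b), (f,g,b).

2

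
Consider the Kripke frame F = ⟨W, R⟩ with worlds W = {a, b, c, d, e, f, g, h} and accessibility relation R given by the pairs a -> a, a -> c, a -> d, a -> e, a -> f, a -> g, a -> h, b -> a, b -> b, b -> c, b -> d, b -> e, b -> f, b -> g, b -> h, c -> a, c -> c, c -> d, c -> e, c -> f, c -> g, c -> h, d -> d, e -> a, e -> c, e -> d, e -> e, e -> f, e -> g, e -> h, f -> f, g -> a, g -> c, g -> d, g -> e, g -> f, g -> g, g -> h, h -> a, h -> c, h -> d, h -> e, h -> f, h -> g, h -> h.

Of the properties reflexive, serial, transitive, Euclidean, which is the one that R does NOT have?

Reflexive: yes — every world is R-related to itself.
Serial: yes — every world has a successor (e.g. a R a).
Transitive: yes — every two-step R-path is closed by a direct edge.
Euclidean: no — a R d and a R c, but not d R c.
Only Euclidean fails.

Euclidean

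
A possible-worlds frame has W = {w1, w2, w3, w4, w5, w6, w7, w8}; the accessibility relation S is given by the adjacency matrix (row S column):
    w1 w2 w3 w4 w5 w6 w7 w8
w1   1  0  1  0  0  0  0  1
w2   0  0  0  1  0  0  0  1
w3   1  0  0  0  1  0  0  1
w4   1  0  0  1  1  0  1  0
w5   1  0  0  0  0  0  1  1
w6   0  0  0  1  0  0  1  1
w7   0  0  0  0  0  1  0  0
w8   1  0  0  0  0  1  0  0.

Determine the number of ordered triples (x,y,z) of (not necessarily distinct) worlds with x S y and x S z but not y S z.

36

Enumerating: (w1,w3,w3), (w1,w8,w3), (w1,w8,w8), (w2,w4,w8), (w2,w8,w4), (w2,w8,w8), (w3,w1,w5), (w3,w5,w5), (w3,w8,w5), (w3,w8,w8), (w4,w1,w4), (w4,w1,w5), … and 24 more.
Total: 36.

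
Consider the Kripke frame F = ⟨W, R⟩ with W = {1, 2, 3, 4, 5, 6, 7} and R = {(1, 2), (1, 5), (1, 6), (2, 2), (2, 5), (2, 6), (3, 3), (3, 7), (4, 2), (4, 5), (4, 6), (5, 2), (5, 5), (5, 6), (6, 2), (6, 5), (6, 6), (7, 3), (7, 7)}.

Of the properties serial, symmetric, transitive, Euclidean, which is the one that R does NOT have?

symmetric

Serial: yes — every world has a successor (e.g. 1 R 2).
Symmetric: no — 1 R 2 but not 2 R 1.
Transitive: yes — every two-step R-path is closed by a direct edge.
Euclidean: yes — any two successors of a common world are R-related.
Only symmetric fails.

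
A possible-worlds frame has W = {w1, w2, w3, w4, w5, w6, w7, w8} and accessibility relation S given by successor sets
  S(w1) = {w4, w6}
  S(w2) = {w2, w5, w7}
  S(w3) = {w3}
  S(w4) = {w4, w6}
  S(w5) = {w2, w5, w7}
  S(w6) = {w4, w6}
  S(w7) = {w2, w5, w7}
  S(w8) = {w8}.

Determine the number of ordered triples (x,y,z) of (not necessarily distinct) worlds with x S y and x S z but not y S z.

0

S is Euclidean; there are no such tuples.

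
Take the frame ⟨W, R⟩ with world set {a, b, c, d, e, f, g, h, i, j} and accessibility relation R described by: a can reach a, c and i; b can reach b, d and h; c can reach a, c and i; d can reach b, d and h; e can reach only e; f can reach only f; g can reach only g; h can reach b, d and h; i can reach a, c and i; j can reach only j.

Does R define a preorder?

Yes

Reflexive: yes — every world is R-related to itself.
Transitive: yes — every two-step R-path is closed by a direct edge.
So R is a preorder.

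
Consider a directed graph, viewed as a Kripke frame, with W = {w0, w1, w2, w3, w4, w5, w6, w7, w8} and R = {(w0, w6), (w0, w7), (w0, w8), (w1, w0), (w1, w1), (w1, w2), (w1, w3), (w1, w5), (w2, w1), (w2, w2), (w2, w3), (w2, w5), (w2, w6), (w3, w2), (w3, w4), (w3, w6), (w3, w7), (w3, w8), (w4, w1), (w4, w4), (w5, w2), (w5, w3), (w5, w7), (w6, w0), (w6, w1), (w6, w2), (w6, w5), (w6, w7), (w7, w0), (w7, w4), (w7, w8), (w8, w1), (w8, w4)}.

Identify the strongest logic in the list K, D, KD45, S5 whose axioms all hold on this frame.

D

Serial (axiom D): yes — every world has a successor (e.g. w0 R w6).
Euclidean (axiom 5): no — w0 R w6 and w0 R w8, but not w6 R w8.
Transitive (axiom 4): no — w0 R w6 and w6 R w1, but not w0 R w1.
Reflexive (axiom T): no — w0 is not related to itself.
So F validates K, D; KD45 would additionally require R to be Euclidean and transitive. The strongest is D.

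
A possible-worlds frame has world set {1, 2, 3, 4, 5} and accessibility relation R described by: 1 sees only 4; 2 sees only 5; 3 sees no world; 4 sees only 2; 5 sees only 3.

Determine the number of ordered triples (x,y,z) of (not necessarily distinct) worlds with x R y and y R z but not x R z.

3

Enumerating: (1,4,2), (2,5,3), (4,2,5).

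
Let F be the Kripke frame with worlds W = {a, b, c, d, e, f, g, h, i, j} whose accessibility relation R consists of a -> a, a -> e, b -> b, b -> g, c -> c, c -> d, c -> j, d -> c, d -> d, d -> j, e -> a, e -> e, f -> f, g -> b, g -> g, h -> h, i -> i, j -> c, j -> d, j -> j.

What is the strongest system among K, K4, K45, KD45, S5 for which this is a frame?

Transitive (axiom 4): yes — every two-step R-path is closed by a direct edge.
Euclidean (axiom 5): yes — any two successors of a common world are R-related.
Serial (axiom D): yes — every world has a successor (e.g. a R a).
Reflexive (axiom T): yes — every world is R-related to itself.
So F validates K, K4, K45, KD45, S5. The strongest is S5.

S5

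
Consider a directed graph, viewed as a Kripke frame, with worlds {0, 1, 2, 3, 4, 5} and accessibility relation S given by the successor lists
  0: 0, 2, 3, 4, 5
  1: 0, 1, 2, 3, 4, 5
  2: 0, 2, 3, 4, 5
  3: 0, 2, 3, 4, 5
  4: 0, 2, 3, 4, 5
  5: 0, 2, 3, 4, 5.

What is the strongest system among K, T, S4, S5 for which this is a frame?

S4

Reflexive (axiom T): yes — every world is S-related to itself.
Transitive (axiom 4): yes — every two-step S-path is closed by a direct edge.
Euclidean (axiom 5): no — 1 S 0 and 1 S 1, but not 0 S 1.
So F validates K, T, S4; S5 would additionally require S to be Euclidean. The strongest is S4.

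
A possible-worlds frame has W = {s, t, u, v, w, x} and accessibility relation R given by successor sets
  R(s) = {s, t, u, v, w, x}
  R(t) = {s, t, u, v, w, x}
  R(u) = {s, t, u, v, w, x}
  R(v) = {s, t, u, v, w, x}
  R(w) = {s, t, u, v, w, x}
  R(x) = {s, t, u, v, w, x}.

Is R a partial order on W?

No

Reflexive: yes — every world is R-related to itself.
Transitive: yes — every two-step R-path is closed by a direct edge.
Antisymmetric: no — s R t and t R s with s ≠ t.
So R is not a partial order.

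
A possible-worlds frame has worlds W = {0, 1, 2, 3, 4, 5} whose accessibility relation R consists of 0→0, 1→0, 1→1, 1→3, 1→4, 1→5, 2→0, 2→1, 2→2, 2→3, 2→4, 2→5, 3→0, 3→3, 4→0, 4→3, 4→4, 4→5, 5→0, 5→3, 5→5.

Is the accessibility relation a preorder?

Yes

Reflexive: yes — every world is R-related to itself.
Transitive: yes — every two-step R-path is closed by a direct edge.
So R is a preorder.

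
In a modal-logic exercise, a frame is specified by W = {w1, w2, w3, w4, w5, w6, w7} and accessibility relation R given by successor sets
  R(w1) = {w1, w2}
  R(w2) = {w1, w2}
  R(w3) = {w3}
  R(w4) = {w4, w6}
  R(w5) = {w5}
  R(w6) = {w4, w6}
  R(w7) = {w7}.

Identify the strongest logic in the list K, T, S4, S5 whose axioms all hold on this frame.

S5

Reflexive (axiom T): yes — every world is R-related to itself.
Transitive (axiom 4): yes — every two-step R-path is closed by a direct edge.
Euclidean (axiom 5): yes — any two successors of a common world are R-related.
So F validates K, T, S4, S5. The strongest is S5.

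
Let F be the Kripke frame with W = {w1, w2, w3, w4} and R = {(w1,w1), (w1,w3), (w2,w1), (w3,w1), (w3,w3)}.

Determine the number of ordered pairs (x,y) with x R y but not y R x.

1

Enumerating: (w2,w1).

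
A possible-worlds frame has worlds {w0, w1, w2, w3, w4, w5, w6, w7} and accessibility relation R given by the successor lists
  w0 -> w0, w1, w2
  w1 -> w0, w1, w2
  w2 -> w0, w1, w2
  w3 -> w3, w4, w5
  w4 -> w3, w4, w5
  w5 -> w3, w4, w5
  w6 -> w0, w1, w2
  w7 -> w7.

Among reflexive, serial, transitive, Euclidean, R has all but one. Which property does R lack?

Reflexive: no — w6 is not related to itself.
Serial: yes — every world has a successor (e.g. w0 R w0).
Transitive: yes — every two-step R-path is closed by a direct edge.
Euclidean: yes — any two successors of a common world are R-related.
Only reflexive fails.

reflexive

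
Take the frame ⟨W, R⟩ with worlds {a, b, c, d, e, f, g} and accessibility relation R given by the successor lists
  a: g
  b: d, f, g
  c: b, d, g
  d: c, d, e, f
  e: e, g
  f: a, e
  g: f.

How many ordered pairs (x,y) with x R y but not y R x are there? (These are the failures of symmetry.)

Enumerating: (a,g), (b,d), (b,f), (b,g), (c,b), (c,g), (d,e), (d,f), (e,g), (f,a), (f,e), (g,f).

12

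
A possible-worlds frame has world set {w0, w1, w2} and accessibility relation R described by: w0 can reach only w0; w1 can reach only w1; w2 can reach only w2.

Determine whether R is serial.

Serial: yes — every world has a successor (e.g. w0 R w0).

Yes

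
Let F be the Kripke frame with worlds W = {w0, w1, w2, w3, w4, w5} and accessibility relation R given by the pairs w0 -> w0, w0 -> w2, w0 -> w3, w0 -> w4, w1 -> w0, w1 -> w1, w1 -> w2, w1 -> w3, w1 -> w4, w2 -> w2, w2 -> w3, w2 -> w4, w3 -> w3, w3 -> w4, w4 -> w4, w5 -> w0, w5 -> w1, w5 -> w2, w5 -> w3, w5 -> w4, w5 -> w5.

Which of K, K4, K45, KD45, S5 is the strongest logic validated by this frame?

Transitive (axiom 4): yes — every two-step R-path is closed by a direct edge.
Euclidean (axiom 5): no — w0 R w3 and w0 R w2, but not w3 R w2.
Serial (axiom D): yes — every world has a successor (e.g. w0 R w0).
Reflexive (axiom T): yes — every world is R-related to itself.
So F validates K, K4; K45 would additionally require R to be Euclidean. The strongest is K4.

K4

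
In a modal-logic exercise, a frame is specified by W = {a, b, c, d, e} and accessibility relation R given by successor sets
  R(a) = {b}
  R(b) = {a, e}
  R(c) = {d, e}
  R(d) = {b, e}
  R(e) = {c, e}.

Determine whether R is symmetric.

Symmetric: no — b R e but not e R b.

No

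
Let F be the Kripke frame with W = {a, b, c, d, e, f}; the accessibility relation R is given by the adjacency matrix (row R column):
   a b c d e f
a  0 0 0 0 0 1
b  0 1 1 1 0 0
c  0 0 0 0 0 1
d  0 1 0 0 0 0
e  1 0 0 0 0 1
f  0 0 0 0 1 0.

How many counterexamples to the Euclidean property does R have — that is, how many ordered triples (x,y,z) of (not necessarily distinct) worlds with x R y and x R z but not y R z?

11

Enumerating: (a,f,f), (b,c,b), (b,c,c), (b,c,d), (b,d,c), (b,d,d), (c,f,f), (e,a,a), (e,f,a), (e,f,f), (f,e,e).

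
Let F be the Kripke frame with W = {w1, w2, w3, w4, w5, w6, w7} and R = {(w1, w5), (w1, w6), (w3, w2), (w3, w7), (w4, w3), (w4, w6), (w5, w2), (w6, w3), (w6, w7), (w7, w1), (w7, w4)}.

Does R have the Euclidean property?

No

Euclidean: no — w1 R w5 and w1 R w6, but not w5 R w6.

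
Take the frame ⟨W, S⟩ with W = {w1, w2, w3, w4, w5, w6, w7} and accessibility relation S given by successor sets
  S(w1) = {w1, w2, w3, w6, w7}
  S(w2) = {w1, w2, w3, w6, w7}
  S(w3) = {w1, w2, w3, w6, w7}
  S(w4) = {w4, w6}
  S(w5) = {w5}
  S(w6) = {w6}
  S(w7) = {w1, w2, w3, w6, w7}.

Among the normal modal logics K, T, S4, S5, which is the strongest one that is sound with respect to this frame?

S4

Reflexive (axiom T): yes — every world is S-related to itself.
Transitive (axiom 4): yes — every two-step S-path is closed by a direct edge.
Euclidean (axiom 5): no — w1 S w6 and w1 S w2, but not w6 S w2.
So F validates K, T, S4; S5 would additionally require S to be Euclidean. The strongest is S4.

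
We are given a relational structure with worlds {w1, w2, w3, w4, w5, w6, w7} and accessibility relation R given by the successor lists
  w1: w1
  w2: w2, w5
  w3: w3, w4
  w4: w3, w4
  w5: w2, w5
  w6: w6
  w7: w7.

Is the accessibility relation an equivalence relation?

Reflexive: yes — every world is R-related to itself.
Symmetric: yes — every pair in R has its reverse in R.
Transitive: yes — every two-step R-path is closed by a direct edge.
So R is an equivalence relation.

Yes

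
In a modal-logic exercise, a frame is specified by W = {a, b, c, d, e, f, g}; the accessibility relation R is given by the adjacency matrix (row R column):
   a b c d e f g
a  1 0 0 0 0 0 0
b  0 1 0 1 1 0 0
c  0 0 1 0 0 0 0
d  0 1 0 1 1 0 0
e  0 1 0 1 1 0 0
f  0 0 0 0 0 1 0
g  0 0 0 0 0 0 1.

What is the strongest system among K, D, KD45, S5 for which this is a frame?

S5

Serial (axiom D): yes — every world has a successor (e.g. a R a).
Euclidean (axiom 5): yes — any two successors of a common world are R-related.
Transitive (axiom 4): yes — every two-step R-path is closed by a direct edge.
Reflexive (axiom T): yes — every world is R-related to itself.
So F validates K, D, KD45, S5. The strongest is S5.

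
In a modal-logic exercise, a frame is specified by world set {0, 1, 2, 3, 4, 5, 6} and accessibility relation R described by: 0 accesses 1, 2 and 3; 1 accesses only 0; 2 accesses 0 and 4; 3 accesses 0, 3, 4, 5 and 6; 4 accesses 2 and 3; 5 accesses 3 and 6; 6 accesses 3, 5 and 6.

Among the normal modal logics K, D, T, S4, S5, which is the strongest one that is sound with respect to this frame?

Serial (axiom D): yes — every world has a successor (e.g. 0 R 1).
Reflexive (axiom T): no — 0 is not related to itself.
Transitive (axiom 4): no — 0 R 2 and 2 R 4, but not 0 R 4.
Euclidean (axiom 5): no — 0 R 1 and 0 R 2, but not 1 R 2.
So F validates K, D; T would additionally require R to be reflexive. The strongest is D.

D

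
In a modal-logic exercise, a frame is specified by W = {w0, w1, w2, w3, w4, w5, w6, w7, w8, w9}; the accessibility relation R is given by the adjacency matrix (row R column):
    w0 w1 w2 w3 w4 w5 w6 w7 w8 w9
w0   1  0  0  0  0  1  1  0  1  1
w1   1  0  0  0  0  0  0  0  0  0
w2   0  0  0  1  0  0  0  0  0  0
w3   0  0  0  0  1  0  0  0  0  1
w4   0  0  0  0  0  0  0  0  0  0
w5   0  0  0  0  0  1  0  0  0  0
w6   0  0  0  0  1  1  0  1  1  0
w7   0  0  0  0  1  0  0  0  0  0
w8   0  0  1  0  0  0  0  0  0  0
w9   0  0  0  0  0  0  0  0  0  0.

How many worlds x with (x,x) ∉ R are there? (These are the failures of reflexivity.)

8

Enumerating: w1, w2, w3, w4, w6, w7, w8, w9.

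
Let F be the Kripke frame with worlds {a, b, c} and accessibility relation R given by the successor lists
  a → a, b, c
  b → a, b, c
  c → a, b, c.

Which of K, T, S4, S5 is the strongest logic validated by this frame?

S5

Reflexive (axiom T): yes — every world is R-related to itself.
Transitive (axiom 4): yes — every two-step R-path is closed by a direct edge.
Euclidean (axiom 5): yes — any two successors of a common world are R-related.
So F validates K, T, S4, S5. The strongest is S5.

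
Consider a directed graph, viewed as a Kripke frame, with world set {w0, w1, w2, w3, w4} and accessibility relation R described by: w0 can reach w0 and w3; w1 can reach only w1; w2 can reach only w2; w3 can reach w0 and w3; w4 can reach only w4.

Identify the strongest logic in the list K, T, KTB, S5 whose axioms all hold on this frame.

Reflexive (axiom T): yes — every world is R-related to itself.
Symmetric (axiom B): yes — every pair in R has its reverse in R.
Euclidean (axiom 5): yes — any two successors of a common world are R-related.
So F validates K, T, KTB, S5. The strongest is S5.

S5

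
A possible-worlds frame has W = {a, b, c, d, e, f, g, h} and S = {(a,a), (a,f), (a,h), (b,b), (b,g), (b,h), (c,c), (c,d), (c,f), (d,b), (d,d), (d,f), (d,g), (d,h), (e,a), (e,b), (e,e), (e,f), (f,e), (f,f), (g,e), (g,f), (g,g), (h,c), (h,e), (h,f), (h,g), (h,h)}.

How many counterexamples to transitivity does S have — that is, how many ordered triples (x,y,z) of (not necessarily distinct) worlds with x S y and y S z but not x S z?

27

Enumerating: (a,f,e), (a,h,c), (a,h,e), (a,h,g), (b,g,e), (b,g,f), (b,h,c), (b,h,e), (b,h,f), (c,d,b), (c,d,g), (c,d,h), … and 15 more.
Total: 27.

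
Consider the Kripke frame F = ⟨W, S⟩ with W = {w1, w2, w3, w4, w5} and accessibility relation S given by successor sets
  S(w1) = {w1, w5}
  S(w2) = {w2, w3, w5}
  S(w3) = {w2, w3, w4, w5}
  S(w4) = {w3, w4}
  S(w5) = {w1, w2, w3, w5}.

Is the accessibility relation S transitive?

No

Transitive: no — w1 S w5 and w5 S w2, but not w1 S w2.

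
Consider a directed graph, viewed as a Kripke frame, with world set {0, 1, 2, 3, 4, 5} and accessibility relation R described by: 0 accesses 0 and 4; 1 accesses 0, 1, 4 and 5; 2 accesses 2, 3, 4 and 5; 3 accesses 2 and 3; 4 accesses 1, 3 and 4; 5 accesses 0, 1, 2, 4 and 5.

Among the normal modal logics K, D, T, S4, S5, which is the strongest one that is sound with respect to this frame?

T

Serial (axiom D): yes — every world has a successor (e.g. 0 R 0).
Reflexive (axiom T): yes — every world is R-related to itself.
Transitive (axiom 4): no — 0 R 4 and 4 R 1, but not 0 R 1.
Euclidean (axiom 5): no — 1 R 0 and 1 R 5, but not 0 R 5.
So F validates K, D, T; S4 would additionally require R to be transitive. The strongest is T.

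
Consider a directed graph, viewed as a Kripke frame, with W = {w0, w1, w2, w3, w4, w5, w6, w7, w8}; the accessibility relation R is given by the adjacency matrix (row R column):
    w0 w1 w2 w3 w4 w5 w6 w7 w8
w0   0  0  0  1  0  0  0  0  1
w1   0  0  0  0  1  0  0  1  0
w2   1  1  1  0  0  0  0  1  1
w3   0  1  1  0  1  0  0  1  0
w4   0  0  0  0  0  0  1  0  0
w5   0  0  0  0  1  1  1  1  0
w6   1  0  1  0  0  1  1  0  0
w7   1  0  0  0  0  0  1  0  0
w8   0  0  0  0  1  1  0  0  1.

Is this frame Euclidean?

Euclidean: no — w0 R w3 and w0 R w8, but not w3 R w8.

No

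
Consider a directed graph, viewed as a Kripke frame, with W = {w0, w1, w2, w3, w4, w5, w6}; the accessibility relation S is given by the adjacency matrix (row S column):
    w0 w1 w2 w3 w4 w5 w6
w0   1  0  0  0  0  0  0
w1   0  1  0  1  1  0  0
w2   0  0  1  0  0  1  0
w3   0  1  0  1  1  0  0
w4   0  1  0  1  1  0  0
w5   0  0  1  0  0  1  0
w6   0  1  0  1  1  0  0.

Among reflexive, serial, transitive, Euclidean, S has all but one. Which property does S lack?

Reflexive: no — w6 is not related to itself.
Serial: yes — every world has a successor (e.g. w0 S w0).
Transitive: yes — every two-step S-path is closed by a direct edge.
Euclidean: yes — any two successors of a common world are S-related.
Only reflexive fails.

reflexive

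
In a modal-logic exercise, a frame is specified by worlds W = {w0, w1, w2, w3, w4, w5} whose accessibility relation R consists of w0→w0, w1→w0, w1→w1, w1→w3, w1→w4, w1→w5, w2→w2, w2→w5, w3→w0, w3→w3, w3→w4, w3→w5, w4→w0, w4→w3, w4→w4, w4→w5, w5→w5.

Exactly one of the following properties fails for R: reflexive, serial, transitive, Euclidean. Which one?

Euclidean

Reflexive: yes — every world is R-related to itself.
Serial: yes — every world has a successor (e.g. w0 R w0).
Transitive: yes — every two-step R-path is closed by a direct edge.
Euclidean: no — w1 R w0 and w1 R w3, but not w0 R w3.
Only Euclidean fails.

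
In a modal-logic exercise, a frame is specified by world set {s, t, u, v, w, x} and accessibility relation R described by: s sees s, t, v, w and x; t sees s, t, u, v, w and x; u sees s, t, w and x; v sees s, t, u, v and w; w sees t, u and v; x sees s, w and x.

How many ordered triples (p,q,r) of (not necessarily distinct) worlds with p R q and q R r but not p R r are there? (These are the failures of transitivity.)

Enumerating: (s,t,u), (s,v,u), (s,w,u), (u,s,v), (u,t,u), (u,t,v), (u,w,u), (u,w,v), (v,s,x), (v,t,x), (v,u,x), (w,t,s), … and 12 more.
Total: 24.

24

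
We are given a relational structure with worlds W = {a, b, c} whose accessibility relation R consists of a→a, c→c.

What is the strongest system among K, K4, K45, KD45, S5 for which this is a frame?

Transitive (axiom 4): yes — every two-step R-path is closed by a direct edge.
Euclidean (axiom 5): yes — any two successors of a common world are R-related.
Serial (axiom D): no — b has no R-successor.
Reflexive (axiom T): no — b is not related to itself.
So F validates K, K4, K45; KD45 would additionally require R to be serial. The strongest is K45.

K45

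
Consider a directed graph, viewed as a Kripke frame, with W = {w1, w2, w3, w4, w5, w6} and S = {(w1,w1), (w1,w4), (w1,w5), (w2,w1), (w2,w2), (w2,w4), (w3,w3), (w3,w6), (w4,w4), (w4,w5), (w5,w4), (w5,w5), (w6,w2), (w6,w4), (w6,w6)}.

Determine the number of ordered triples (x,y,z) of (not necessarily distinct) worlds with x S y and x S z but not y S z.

9

Enumerating: (w1,w4,w1), (w1,w5,w1), (w2,w1,w2), (w2,w4,w1), (w2,w4,w2), (w3,w6,w3), (w6,w2,w6), (w6,w4,w2), (w6,w4,w6).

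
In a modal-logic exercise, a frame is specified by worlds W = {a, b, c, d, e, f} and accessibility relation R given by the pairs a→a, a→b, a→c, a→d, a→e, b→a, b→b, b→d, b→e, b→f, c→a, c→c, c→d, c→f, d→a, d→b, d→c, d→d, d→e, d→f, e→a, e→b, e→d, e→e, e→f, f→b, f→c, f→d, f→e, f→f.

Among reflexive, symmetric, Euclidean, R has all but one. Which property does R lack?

Euclidean

Reflexive: yes — every world is R-related to itself.
Symmetric: yes — every pair in R has its reverse in R.
Euclidean: no — a R b and a R c, but not b R c.
Only Euclidean fails.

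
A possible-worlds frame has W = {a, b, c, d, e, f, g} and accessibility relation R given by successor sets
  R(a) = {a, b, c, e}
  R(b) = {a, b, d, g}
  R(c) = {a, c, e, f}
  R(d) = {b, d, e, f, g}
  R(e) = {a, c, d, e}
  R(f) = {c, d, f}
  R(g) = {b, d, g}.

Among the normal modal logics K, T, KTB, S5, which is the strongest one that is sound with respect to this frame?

Reflexive (axiom T): yes — every world is R-related to itself.
Symmetric (axiom B): yes — every pair in R has its reverse in R.
Euclidean (axiom 5): no — a R b and a R c, but not b R c.
So F validates K, T, KTB; S5 would additionally require R to be Euclidean. The strongest is KTB.

KTB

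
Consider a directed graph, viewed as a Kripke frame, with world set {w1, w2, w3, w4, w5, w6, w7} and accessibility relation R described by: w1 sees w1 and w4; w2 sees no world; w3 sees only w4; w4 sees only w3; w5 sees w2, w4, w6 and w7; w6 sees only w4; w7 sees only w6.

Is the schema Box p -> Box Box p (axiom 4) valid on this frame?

No

By correspondence theory, 4 is valid on a frame iff R is transitive.
Transitive: no — w1 R w4 and w4 R w3, but not w1 R w3.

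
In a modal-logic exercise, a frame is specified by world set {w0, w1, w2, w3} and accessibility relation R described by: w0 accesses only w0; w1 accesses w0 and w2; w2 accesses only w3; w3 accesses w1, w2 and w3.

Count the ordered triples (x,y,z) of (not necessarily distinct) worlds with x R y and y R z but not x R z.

Enumerating: (w1,w2,w3), (w2,w3,w1), (w2,w3,w2), (w3,w1,w0).

4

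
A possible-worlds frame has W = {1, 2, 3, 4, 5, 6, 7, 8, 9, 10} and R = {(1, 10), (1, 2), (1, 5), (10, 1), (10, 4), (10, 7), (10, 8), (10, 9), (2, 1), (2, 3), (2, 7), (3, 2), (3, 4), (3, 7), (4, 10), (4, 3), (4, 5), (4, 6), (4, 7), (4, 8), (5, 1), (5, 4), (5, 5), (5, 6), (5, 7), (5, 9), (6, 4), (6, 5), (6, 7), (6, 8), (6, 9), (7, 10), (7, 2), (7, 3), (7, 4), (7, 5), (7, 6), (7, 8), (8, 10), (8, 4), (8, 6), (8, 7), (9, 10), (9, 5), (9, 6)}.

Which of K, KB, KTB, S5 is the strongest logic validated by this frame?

KB

Symmetric (axiom B): yes — every pair in R has its reverse in R.
Reflexive (axiom T): no — 1 is not related to itself.
Euclidean (axiom 5): no — 1 R 10 and 1 R 2, but not 10 R 2.
So F validates K, KB; KTB would additionally require R to be reflexive. The strongest is KB.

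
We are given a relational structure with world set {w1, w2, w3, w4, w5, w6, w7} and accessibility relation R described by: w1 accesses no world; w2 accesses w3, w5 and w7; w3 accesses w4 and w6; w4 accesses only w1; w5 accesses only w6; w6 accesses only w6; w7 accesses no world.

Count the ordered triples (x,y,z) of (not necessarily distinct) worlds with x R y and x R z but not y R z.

Enumerating: (w2,w3,w3), (w2,w3,w5), (w2,w3,w7), (w2,w5,w3), (w2,w5,w5), (w2,w5,w7), (w2,w7,w3), (w2,w7,w5), (w2,w7,w7), (w3,w4,w4), (w3,w4,w6), (w3,w6,w4), (w4,w1,w1).

13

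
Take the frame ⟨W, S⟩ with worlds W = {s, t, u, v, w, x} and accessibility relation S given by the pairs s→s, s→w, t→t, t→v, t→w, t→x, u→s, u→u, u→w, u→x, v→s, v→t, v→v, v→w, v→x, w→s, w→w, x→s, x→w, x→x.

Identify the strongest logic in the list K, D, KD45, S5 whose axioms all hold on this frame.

D

Serial (axiom D): yes — every world has a successor (e.g. s S s).
Euclidean (axiom 5): no — t S w and t S v, but not w S v.
Transitive (axiom 4): no — t S v and v S s, but not t S s.
Reflexive (axiom T): yes — every world is S-related to itself.
So F validates K, D; KD45 would additionally require S to be Euclidean and transitive. The strongest is D.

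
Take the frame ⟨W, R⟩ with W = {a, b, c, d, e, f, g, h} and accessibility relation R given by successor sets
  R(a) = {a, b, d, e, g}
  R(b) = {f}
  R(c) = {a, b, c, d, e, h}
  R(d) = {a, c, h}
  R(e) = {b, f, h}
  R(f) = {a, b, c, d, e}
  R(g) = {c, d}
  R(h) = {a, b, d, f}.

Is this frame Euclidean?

No

Euclidean: no — a R b and a R d, but not b R d.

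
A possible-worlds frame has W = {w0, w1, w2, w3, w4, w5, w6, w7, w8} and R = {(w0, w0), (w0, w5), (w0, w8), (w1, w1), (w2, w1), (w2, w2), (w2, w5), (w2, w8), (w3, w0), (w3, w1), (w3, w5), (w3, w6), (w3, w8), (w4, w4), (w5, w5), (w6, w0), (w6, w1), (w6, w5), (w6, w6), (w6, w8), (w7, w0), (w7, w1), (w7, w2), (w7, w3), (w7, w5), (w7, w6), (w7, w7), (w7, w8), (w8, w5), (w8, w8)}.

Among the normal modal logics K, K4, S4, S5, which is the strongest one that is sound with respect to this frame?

K4

Transitive (axiom 4): yes — every two-step R-path is closed by a direct edge.
Reflexive (axiom T): no — w3 is not related to itself.
Euclidean (axiom 5): no — w0 R w5 and w0 R w8, but not w5 R w8.
So F validates K, K4; S4 would additionally require R to be reflexive. The strongest is K4.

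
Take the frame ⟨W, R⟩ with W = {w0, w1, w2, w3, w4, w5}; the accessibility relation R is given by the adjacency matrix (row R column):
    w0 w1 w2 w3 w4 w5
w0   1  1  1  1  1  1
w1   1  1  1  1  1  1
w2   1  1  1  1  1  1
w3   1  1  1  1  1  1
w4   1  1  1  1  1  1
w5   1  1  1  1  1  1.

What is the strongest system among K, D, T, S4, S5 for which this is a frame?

S5

Serial (axiom D): yes — every world has a successor (e.g. w0 R w0).
Reflexive (axiom T): yes — every world is R-related to itself.
Transitive (axiom 4): yes — every two-step R-path is closed by a direct edge.
Euclidean (axiom 5): yes — any two successors of a common world are R-related.
So F validates K, D, T, S4, S5. The strongest is S5.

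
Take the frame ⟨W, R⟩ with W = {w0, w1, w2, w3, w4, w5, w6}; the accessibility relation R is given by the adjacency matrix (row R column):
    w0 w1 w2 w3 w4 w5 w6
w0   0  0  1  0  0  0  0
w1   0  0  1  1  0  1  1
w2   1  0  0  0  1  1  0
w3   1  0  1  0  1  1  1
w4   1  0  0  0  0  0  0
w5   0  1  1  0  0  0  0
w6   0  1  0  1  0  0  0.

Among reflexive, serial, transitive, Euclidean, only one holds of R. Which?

serial

Reflexive: no — w0 is not related to itself.
Serial: yes — every world has a successor (e.g. w0 R w2).
Transitive: no — w0 R w2 and w2 R w4, but not w0 R w4.
Euclidean: no — w1 R w2 and w1 R w3, but not w2 R w3.
Only serial holds.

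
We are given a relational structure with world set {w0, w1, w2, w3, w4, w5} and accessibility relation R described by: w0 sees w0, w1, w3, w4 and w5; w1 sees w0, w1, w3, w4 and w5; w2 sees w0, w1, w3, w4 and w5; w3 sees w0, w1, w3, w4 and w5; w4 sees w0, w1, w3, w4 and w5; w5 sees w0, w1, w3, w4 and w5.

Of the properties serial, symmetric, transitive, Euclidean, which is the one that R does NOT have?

symmetric

Serial: yes — every world has a successor (e.g. w0 R w0).
Symmetric: no — w2 R w0 but not w0 R w2.
Transitive: yes — every two-step R-path is closed by a direct edge.
Euclidean: yes — any two successors of a common world are R-related.
Only symmetric fails.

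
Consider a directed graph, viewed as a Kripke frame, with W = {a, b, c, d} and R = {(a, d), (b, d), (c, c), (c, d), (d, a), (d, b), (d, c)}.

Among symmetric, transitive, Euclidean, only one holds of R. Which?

Symmetric: yes — every pair in R has its reverse in R.
Transitive: no — a R d and d R b, but not a R b.
Euclidean: no — d R a and d R b, but not a R b.
Only symmetric holds.

symmetric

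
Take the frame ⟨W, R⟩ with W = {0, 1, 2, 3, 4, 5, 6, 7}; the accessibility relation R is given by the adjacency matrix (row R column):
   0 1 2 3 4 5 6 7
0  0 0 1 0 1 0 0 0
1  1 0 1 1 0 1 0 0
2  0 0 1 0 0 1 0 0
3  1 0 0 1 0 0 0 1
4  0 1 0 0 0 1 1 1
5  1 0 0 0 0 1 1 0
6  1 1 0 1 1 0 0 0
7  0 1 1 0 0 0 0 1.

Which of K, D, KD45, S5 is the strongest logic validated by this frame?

D

Serial (axiom D): yes — every world has a successor (e.g. 0 R 2).
Euclidean (axiom 5): no — 0 R 2 and 0 R 4, but not 2 R 4.
Transitive (axiom 4): no — 0 R 2 and 2 R 5, but not 0 R 5.
Reflexive (axiom T): no — 0 is not related to itself.
So F validates K, D; KD45 would additionally require R to be Euclidean and transitive. The strongest is D.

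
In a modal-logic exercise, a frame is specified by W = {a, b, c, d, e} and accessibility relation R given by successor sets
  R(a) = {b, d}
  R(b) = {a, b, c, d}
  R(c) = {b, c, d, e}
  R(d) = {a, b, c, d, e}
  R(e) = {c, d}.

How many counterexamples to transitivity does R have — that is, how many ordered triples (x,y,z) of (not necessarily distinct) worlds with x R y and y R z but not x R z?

14

Enumerating: (a,b,a), (a,b,c), (a,d,a), (a,d,c), (a,d,e), (b,c,e), (b,d,e), (c,b,a), (c,d,a), (e,c,b), (e,c,e), (e,d,a), (e,d,b), (e,d,e).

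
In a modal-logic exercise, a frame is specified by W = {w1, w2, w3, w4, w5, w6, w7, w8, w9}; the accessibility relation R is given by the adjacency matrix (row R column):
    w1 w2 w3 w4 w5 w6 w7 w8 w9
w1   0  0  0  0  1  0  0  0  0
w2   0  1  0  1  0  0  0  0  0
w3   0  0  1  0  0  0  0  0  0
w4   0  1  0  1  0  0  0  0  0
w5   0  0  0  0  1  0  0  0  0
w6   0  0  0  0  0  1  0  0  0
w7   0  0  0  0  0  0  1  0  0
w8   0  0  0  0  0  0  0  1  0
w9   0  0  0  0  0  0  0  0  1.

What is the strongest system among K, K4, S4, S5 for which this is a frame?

Transitive (axiom 4): yes — every two-step R-path is closed by a direct edge.
Reflexive (axiom T): no — w1 is not related to itself.
Euclidean (axiom 5): yes — any two successors of a common world are R-related.
So F validates K, K4; S4 would additionally require R to be reflexive. The strongest is K4.

K4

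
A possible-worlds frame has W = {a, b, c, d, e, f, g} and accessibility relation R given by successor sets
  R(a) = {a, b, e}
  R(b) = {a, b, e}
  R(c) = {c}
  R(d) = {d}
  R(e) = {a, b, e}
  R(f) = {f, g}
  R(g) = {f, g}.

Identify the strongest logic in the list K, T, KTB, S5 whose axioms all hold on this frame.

S5

Reflexive (axiom T): yes — every world is R-related to itself.
Symmetric (axiom B): yes — every pair in R has its reverse in R.
Euclidean (axiom 5): yes — any two successors of a common world are R-related.
So F validates K, T, KTB, S5. The strongest is S5.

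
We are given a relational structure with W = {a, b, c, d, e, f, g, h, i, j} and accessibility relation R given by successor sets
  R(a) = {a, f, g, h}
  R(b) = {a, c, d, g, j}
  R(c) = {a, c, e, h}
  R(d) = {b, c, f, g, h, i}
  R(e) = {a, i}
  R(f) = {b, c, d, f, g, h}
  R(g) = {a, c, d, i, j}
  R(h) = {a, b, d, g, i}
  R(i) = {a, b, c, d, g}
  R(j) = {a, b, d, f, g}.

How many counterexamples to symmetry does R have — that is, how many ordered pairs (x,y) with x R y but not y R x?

24

Enumerating: (a,f), (b,a), (b,c), (b,g), (c,a), (c,e), (c,h), (d,c), (e,a), (e,i), (f,b), (f,c), … and 12 more.
Total: 24.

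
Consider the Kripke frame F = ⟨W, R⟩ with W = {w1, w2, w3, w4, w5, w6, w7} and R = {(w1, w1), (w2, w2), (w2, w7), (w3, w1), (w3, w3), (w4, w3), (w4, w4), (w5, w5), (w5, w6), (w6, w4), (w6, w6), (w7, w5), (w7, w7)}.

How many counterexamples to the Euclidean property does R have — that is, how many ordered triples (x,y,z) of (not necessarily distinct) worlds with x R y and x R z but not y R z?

6

Enumerating: (w2,w7,w2), (w3,w1,w3), (w4,w3,w4), (w5,w6,w5), (w6,w4,w6), (w7,w5,w7).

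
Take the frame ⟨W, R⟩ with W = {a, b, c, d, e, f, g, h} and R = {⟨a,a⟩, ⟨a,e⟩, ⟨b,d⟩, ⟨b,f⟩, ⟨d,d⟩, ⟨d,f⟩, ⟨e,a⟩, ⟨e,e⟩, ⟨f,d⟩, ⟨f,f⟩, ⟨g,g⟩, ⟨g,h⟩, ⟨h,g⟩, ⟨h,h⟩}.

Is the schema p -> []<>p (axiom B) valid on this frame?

No

By correspondence theory, B is valid on a frame iff R is symmetric.
Symmetric: no — b R d but not d R b.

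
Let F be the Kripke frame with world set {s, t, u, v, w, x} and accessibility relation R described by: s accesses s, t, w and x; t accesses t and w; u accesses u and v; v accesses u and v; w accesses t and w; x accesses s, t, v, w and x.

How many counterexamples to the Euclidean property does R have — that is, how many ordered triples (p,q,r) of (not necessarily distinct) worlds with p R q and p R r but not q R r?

Enumerating: (s,t,s), (s,t,x), (s,w,s), (s,w,x), (x,s,v), (x,t,s), (x,t,v), (x,t,x), (x,v,s), (x,v,t), (x,v,w), (x,v,x), (x,w,s), (x,w,v), (x,w,x).

15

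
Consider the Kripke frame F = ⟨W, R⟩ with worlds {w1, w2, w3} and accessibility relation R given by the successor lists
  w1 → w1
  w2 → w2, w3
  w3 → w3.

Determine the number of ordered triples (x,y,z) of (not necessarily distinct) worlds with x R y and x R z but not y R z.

1

Enumerating: (w2,w3,w2).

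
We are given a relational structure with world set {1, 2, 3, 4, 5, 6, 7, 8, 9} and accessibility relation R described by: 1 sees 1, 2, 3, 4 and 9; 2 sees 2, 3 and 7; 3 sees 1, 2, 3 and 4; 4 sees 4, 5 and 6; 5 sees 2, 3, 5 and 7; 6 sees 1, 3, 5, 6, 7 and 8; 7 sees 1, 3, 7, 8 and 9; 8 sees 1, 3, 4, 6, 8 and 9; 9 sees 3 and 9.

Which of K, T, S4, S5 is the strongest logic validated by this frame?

T

Reflexive (axiom T): yes — every world is R-related to itself.
Transitive (axiom 4): no — 1 R 2 and 2 R 7, but not 1 R 7.
Euclidean (axiom 5): no — 1 R 2 and 1 R 4, but not 2 R 4.
So F validates K, T; S4 would additionally require R to be transitive. The strongest is T.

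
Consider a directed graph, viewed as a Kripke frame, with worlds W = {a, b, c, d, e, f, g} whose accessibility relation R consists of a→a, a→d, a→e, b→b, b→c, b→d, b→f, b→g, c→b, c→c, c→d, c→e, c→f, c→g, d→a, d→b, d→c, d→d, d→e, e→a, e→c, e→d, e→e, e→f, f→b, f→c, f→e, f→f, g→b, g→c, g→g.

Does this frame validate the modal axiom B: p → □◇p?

Yes

By correspondence theory, B is valid on a frame iff R is symmetric.
Symmetric: yes — every pair in R has its reverse in R.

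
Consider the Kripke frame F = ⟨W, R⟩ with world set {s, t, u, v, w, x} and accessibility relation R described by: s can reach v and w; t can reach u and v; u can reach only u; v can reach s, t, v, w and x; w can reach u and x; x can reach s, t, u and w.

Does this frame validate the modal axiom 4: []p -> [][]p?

No

Axiom 4 corresponds to the accessibility relation being transitive.
Transitive: no — s R v and v R t, but not s R t.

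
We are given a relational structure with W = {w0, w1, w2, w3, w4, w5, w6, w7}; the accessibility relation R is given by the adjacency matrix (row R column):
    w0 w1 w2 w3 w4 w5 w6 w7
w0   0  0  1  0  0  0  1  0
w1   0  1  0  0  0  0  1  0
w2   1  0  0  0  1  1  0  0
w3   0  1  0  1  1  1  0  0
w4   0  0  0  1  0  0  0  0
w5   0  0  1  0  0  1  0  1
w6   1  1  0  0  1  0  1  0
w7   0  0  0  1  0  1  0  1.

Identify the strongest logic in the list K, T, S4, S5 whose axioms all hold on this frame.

Reflexive (axiom T): no — w0 is not related to itself.
Transitive (axiom 4): no — w0 R w2 and w2 R w4, but not w0 R w4.
Euclidean (axiom 5): no — w0 R w2 and w0 R w6, but not w2 R w6.
So F validates K; T would additionally require R to be reflexive. The strongest is K.

K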